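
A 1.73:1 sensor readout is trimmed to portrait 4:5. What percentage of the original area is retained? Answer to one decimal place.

46.2%

portrait 4:5 is narrower than 1.73:1, so the crop keeps the full height and trims the width.
Fraction kept = (0.800)/(1.730) ≈ 46.24%.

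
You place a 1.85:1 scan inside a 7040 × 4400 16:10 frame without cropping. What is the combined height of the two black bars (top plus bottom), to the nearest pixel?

595 px

Since 1.850 > 1.600, the scan is width-limited.
Content height = 7040 / 1.850 ≈ 3805.41 px.
Leftover height: 4400 − 3805.41 = 594.59 px.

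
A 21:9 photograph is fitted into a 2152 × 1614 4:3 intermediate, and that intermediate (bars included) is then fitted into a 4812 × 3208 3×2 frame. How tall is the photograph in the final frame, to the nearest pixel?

1833 px

First fit — 21:9 into 2152×1614 spans the width: 2152.00 × 922.29.
The 4:3 canvas is height-limited in 4812×3208, giving 4277.33 × 3208.00; scale factor 1.9876.
So the photograph's height is 922.29 × 1.9876 ≈ 1833.14.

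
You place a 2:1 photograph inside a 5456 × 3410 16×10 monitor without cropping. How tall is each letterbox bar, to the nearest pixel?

2:1 is wider than 16×10, so it spans the full width.
Content height = 5456 × 1/2 ≈ 2728.00 px.
3410 − 2728.00 = 682.00 px of bars (341.00 each).

341 px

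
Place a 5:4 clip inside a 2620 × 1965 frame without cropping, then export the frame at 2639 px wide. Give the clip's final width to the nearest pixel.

At 2620×1965 the clip is height-limited, so width = 1965 × 5/4 ≈ 2456.25 px.
The frame scales by 2639/2620 = 1.0073; 2456.25 × 1.0073 ≈ 2474.06 px.

2474 px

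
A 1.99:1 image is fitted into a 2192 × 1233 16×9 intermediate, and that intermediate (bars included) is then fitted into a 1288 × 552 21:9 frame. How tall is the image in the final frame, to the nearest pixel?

Inside the 2192×1233 canvas the image is width-limited at 2192.00 × 1101.51.
The 16×9 canvas is height-limited in 1288×552, giving 981.33 × 552.00; scale factor 0.4477.
Applying the same ×0.4477: 1101.51 → 493.13.

493 px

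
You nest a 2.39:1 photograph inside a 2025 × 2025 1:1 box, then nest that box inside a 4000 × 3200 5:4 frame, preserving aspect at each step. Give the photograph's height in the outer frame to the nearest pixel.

1339 px

2.39:1 in 2025×2025: fills the width, so the photograph is 2025.00 × 847.28.
1:1 in 4000×3200: fills the height, so the intermediate becomes 3200.00 × 3200.00 — a scale of ×1.5802.
So the photograph's height is 847.28 × 1.5802 ≈ 1338.91.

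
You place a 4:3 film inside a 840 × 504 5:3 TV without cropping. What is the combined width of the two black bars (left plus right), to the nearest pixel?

4:3 is narrower than 5:3, so it spans the full height.
That makes the image 672.00 px wide (504 × 4/3).
840 − 672.00 = 168.00 px of bars.

168 px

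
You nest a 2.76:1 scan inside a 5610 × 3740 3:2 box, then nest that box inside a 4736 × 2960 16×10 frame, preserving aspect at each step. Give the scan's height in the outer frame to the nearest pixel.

2.76:1 in 5610×3740: fills the width, so the scan is 5610.00 × 2032.61.
Second fit — the 3:2 canvas into 4736×2960 spans the height: 4440.00 × 2960.00 (×0.7914 from 5610×3740).
Applying the same ×0.7914: 2032.61 → 1608.70.

1609 px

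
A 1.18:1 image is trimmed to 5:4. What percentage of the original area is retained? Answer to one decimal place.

94.4%

Going from 1.18:1 to 5:4 means cutting height while keeping width.
(1.180)/(1.250) ≈ 0.944 of the area survives.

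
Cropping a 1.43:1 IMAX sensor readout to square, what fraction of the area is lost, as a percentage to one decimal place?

square is narrower than 1.43:1 IMAX, so the crop keeps the full height and trims the width.
(1.000)/(1.430) ≈ 0.699 of the area survives, leaving 30.07% discarded.

30.1%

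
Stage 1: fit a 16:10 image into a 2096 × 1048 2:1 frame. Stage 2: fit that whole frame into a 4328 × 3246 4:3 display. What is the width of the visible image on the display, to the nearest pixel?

3462 px

16:10 in 2096×1048: fills the height, so the image is 1676.80 × 1048.00.
Second fit — the 2:1 canvas into 4328×3246 spans the width: 4328.00 × 2164.00 (×2.0649 from 2096×1048).
The image scales with it: width 1676.80 × 2.0649 ≈ 3462.40.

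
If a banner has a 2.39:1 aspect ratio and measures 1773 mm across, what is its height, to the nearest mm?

742 mm

At 2.39:1, 1773 / 2.390 ≈ 741.84.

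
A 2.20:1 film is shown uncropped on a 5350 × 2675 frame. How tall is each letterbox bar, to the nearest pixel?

122 px

Since 2.200 > 2.000, the film is width-limited.
The film is 5350 / 2.200 ≈ 2431.82 px tall.
Leftover height: 2675 − 2431.82 = 243.18 px → 121.59 each side.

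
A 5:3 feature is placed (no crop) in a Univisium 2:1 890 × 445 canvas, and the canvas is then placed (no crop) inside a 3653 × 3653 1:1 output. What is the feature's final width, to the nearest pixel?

5:3 in 890×445: fills the height, so the feature is 741.67 × 445.00.
Univisium 2:1 in 3653×3653: fills the width, so the intermediate becomes 3653.00 × 1826.50 — a scale of ×4.1045.
So the feature's width is 741.67 × 4.1045 ≈ 3044.17.

3044 px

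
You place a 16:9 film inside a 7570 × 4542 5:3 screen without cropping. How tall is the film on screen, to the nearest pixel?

Since 1.778 > 1.667, the film is width-limited.
Content height = 7570 × 9/16 ≈ 4258.12 px.

4258 px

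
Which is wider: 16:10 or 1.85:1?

1.85:1

16:10 = 1.6 and 1.85; 1.85 > 1.6.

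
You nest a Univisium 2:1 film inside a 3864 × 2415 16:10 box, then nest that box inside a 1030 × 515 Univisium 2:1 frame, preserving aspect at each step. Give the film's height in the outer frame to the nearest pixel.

Univisium 2:1 in 3864×2415: fills the width, so the film is 3864.00 × 1932.00.
Second fit — the 16:10 canvas into 1030×515 spans the height: 824.00 × 515.00 (×0.2133 from 3864×2415).
Applying the same ×0.2133: 1932.00 → 412.00.

412 px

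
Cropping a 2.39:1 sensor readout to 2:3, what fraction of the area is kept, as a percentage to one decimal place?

Going from 2.39:1 to 2:3 means cutting width while keeping height.
Fraction kept = (0.667)/(2.390) ≈ 27.89%.

27.9%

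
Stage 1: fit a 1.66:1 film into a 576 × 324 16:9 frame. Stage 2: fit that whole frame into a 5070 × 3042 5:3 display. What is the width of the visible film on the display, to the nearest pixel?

First fit — 1.66:1 into 576×324 spans the height: 537.84 × 324.00.
16:9 in 5070×3042: fills the width, so the intermediate becomes 5070.00 × 2851.88 — a scale of ×8.8021.
The film scales with it: width 537.84 × 8.8021 ≈ 4734.11.

4734 px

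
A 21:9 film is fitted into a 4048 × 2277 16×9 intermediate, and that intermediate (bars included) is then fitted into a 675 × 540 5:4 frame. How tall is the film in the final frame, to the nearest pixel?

First fit — 21:9 into 4048×2277 spans the width: 4048.00 × 1734.86.
Second fit — the 16×9 canvas into 675×540 spans the width: 675.00 × 379.69 (×0.1667 from 4048×2277).
Applying the same ×0.1667: 1734.86 → 289.29.

289 px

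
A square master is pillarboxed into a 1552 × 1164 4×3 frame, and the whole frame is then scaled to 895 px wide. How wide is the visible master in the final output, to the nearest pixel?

671 px

In the 1552×1164 frame the master fills the height: width = 1164 × 1/1 ≈ 1164.00 px.
The frame scales by 895/1552 = 0.5767; 1164.00 × 0.5767 ≈ 671.25 px.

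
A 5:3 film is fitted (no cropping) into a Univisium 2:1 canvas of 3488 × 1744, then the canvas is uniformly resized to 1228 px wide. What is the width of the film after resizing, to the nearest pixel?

1023 px

Fitted into 3488×1744, the film spans the height; its width is 1744 × 5/3 ≈ 2906.67 px.
Resizing to 1228 px wide multiplies everything by 0.3521: 2906.67 → 1023.33 px.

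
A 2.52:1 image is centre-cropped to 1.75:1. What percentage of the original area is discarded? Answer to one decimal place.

1.75:1 is narrower than 2.52:1, so the crop keeps the full height and trims the width.
Fraction kept = (1.750)/(2.520) ≈ 69.44%, so 30.56% is lost.

30.6%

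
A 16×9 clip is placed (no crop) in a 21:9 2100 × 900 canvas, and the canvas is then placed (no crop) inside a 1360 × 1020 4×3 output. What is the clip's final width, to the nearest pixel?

1036 px

Inside the 2100×900 canvas the clip is height-limited at 1600.00 × 900.00.
21:9 in 1360×1020: fills the width, so the intermediate becomes 1360.00 × 582.86 — a scale of ×0.6476.
The clip scales with it: width 1600.00 × 0.6476 ≈ 1036.19.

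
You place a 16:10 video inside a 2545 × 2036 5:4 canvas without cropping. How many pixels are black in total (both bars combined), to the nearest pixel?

Since 1.600 > 1.250, the video is width-limited.
That makes the image 1590.6250 px tall (2545 × 10/16).
Black = 2036 − 1590.6250 = 445.3750 px.
Across the 2545-px span: 445.3750 × 2545 ≈ 1133479 px.

1133479 pixels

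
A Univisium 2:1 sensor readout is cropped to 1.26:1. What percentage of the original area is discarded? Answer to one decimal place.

The height stays; only width is cut (since 1.26:1 is narrower than Univisium 2:1).
Fraction kept = (1.260)/(2.000) ≈ 63.00%, so 37.00% is lost.

37.0%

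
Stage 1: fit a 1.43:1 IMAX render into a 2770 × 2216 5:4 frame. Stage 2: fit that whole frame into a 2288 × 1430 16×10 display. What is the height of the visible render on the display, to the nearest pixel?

First fit — 1.43:1 IMAX into 2770×2216 spans the width: 2770.00 × 1937.06.
Second fit — the 5:4 canvas into 2288×1430 spans the height: 1787.50 × 1430.00 (×0.6453 from 2770×2216).
Applying the same ×0.6453: 1937.06 → 1250.00.

1250 px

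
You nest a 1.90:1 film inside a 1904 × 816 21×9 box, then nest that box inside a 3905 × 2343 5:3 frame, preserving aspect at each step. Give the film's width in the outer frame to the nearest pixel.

3180 px

1.90:1 in 1904×816: fills the height, so the film is 1550.40 × 816.00.
21×9 in 3905×2343: fills the width, so the intermediate becomes 3905.00 × 1673.57 — a scale of ×2.0509.
Applying the same ×2.0509: 1550.40 → 3179.79.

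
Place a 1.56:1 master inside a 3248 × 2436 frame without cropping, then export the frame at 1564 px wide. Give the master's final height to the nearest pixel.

1003 px

Fitted into 3248×2436, the master spans the width; its height is 3248 / 1.560 ≈ 2082.05 px.
Resizing to 1564 px wide multiplies everything by 0.4815: 2082.05 → 1002.56 px.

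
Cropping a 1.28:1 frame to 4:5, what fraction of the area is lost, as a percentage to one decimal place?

37.5%

4:5 is narrower than 1.28:1, so the crop keeps the full height and trims the width.
Area ratio = (0.800)/(1.280) = 62.50%; the remaining 37.50% is cropped out.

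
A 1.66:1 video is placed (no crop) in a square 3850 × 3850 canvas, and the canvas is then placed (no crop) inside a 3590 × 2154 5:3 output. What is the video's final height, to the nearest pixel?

1.66:1 in 3850×3850: fills the width, so the video is 3850.00 × 2319.28.
The square canvas is height-limited in 3590×2154, giving 2154.00 × 2154.00; scale factor 0.5595.
Applying the same ×0.5595: 2319.28 → 1297.59.

1298 px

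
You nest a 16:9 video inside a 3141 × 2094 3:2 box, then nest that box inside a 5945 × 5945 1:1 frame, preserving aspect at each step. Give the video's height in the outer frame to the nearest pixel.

First fit — 16:9 into 3141×2094 spans the width: 3141.00 × 1766.81.
3:2 in 5945×5945: fills the width, so the intermediate becomes 5945.00 × 3963.33 — a scale of ×1.8927.
The video scales with it: height 1766.81 × 1.8927 ≈ 3344.06.

3344 px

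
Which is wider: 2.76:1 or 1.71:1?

2.76:1

2.76 and 1.71; 2.76 > 1.71.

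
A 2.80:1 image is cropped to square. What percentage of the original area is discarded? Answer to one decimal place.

64.3%

square is narrower than 2.80:1, so the crop keeps the full height and trims the width.
(1.000)/(2.800) ≈ 0.357 of the area survives, leaving 64.29% discarded.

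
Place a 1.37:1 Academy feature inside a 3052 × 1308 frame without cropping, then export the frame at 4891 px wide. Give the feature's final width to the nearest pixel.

2872 px

Fitted into 3052×1308, the feature spans the height; its width is 1308 × 1.370 ≈ 1791.96 px.
Resizing to 4891 px wide multiplies everything by 1.6026: 1791.96 → 2871.72 px.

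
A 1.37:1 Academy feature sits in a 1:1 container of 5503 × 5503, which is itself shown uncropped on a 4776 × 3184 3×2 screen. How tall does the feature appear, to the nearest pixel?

First fit — 1.37:1 Academy into 5503×5503 spans the width: 5503.00 × 4016.79.
1:1 in 4776×3184: fills the height, so the intermediate becomes 3184.00 × 3184.00 — a scale of ×0.5786.
Applying the same ×0.5786: 4016.79 → 2324.09.

2324 px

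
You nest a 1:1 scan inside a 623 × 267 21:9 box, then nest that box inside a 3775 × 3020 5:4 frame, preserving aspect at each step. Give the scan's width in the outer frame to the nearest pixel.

1618 px

Inside the 623×267 canvas the scan is height-limited at 267.00 × 267.00.
The 21:9 canvas is width-limited in 3775×3020, giving 3775.00 × 1617.86; scale factor 6.0594.
The scan scales with it: width 267.00 × 6.0594 ≈ 1617.86.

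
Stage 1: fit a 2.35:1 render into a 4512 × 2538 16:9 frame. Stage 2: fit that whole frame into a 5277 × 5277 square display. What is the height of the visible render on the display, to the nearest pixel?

2.35:1 in 4512×2538: fills the width, so the render is 4512.00 × 1920.00.
Second fit — the 16:9 canvas into 5277×5277 spans the width: 5277.00 × 2968.31 (×1.1695 from 4512×2538).
So the render's height is 1920.00 × 1.1695 ≈ 2245.53.

2246 px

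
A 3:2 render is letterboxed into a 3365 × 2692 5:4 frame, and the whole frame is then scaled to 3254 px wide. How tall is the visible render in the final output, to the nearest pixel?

In the 3365×2692 frame the render fills the width: height = 3365 × 2/3 ≈ 2243.33 px.
The frame scales by 3254/3365 = 0.9670; 2243.33 × 0.9670 ≈ 2169.33 px.

2169 px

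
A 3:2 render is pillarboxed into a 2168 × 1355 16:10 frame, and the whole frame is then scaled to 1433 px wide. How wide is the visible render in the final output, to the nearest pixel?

In the 2168×1355 frame the render fills the height: width = 1355 × 3/2 ≈ 2032.50 px.
Scaling 2168 → 1433 is ×0.6610, so the width becomes 2032.50 × 0.6610 ≈ 1343.44 px.

1343 px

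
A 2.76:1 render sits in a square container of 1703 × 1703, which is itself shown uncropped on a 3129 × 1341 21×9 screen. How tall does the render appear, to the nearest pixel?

486 px

First fit — 2.76:1 into 1703×1703 spans the width: 1703.00 × 617.03.
The square canvas is height-limited in 3129×1341, giving 1341.00 × 1341.00; scale factor 0.7874.
So the render's height is 617.03 × 0.7874 ≈ 485.87.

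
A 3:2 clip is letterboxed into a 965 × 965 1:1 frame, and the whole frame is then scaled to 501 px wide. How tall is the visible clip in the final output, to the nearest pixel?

Fitted into 965×965, the clip spans the width; its height is 965 × 2/3 ≈ 643.33 px.
Scaling 965 → 501 is ×0.5192, so the height becomes 643.33 × 0.5192 ≈ 334.00 px.

334 px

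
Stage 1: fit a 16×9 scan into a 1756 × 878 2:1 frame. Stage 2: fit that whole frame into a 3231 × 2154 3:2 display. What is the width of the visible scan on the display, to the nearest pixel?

2872 px

Inside the 1756×878 canvas the scan is height-limited at 1560.89 × 878.00.
2:1 in 3231×2154: fills the width, so the intermediate becomes 3231.00 × 1615.50 — a scale of ×1.8400.
So the scan's width is 1560.89 × 1.8400 ≈ 2872.00.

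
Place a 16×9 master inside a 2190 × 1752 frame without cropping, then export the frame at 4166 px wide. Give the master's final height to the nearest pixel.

2343 px

Fitted into 2190×1752, the master spans the width; its height is 2190 × 9/16 ≈ 1231.88 px.
Resizing to 4166 px wide multiplies everything by 1.9023: 1231.88 → 2343.38 px.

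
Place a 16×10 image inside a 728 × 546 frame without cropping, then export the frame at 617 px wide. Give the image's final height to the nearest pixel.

386 px

In the 728×546 frame the image fills the width: height = 728 × 10/16 ≈ 455.00 px.
The frame scales by 617/728 = 0.8475; 455.00 × 0.8475 ≈ 385.62 px.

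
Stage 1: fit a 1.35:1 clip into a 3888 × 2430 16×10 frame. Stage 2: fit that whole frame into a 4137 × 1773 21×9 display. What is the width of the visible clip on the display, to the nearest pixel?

2394 px

1.35:1 in 3888×2430: fills the height, so the clip is 3280.50 × 2430.00.
Second fit — the 16×10 canvas into 4137×1773 spans the height: 2836.80 × 1773.00 (×0.7296 from 3888×2430).
So the clip's width is 3280.50 × 0.7296 ≈ 2393.55.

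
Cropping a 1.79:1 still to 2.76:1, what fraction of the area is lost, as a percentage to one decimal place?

35.1%

Going from 1.79:1 to 2.76:1 means cutting height while keeping width.
(1.790)/(2.760) ≈ 0.649 of the area survives, leaving 35.14% discarded.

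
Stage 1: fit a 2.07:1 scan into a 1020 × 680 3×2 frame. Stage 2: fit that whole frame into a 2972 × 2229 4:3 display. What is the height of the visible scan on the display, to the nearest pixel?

1436 px

Inside the 1020×680 canvas the scan is width-limited at 1020.00 × 492.75.
The 3×2 canvas is width-limited in 2972×2229, giving 2972.00 × 1981.33; scale factor 2.9137.
The scan scales with it: height 492.75 × 2.9137 ≈ 1435.75.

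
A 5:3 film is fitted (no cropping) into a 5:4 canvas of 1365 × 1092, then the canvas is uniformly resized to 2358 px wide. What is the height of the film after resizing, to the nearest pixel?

1415 px

At 1365×1092 the film is width-limited, so height = 1365 × 3/5 ≈ 819.00 px.
Scaling 1365 → 2358 is ×1.7275, so the height becomes 819.00 × 1.7275 ≈ 1414.80 px.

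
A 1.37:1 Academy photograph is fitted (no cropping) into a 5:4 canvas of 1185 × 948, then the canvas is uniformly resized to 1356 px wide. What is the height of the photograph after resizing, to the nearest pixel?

At 1185×948 the photograph is width-limited, so height = 1185 / 1.370 ≈ 864.96 px.
Resizing to 1356 px wide multiplies everything by 1.1443: 864.96 → 989.78 px.

990 px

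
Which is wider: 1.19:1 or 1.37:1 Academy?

1.19 and 1.37; 1.37 > 1.19.

1.37:1 Academy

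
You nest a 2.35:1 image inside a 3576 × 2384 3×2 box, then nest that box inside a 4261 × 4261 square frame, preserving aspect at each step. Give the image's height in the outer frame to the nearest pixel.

2.35:1 in 3576×2384: fills the width, so the image is 3576.00 × 1521.70.
3×2 in 4261×4261: fills the width, so the intermediate becomes 4261.00 × 2840.67 — a scale of ×1.1916.
So the image's height is 1521.70 × 1.1916 ≈ 1813.19.

1813 px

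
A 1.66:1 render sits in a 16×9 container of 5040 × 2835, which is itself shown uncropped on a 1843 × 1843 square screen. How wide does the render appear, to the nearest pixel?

1721 px

First fit — 1.66:1 into 5040×2835 spans the height: 4706.10 × 2835.00.
Second fit — the 16×9 canvas into 1843×1843 spans the width: 1843.00 × 1036.69 (×0.3657 from 5040×2835).
Applying the same ×0.3657: 4706.10 → 1720.90.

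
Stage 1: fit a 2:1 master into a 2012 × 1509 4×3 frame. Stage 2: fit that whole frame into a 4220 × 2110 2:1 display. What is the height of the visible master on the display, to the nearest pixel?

2:1 in 2012×1509: fills the width, so the master is 2012.00 × 1006.00.
The 4×3 canvas is height-limited in 4220×2110, giving 2813.33 × 2110.00; scale factor 1.3983.
Applying the same ×1.3983: 1006.00 → 1406.67.

1407 px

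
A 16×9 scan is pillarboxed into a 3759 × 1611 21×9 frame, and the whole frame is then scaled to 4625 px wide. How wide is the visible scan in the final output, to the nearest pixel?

3524 px

Fitted into 3759×1611, the scan spans the height; its width is 1611 × 16/9 ≈ 2864.00 px.
Scaling 3759 → 4625 is ×1.2304, so the width becomes 2864.00 × 1.2304 ≈ 3523.81 px.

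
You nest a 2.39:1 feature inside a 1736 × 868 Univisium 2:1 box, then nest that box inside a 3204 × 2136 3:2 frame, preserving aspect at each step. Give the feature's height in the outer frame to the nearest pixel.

2.39:1 in 1736×868: fills the width, so the feature is 1736.00 × 726.36.
The Univisium 2:1 canvas is width-limited in 3204×2136, giving 3204.00 × 1602.00; scale factor 1.8456.
The feature scales with it: height 726.36 × 1.8456 ≈ 1340.59.

1341 px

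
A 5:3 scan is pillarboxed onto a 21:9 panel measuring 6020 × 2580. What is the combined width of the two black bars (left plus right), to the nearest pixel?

1720 px

5:3 is narrower than 21:9, so it spans the full height.
Content width = 2580 × 5/3 ≈ 4300.00 px.
6020 − 4300.00 = 1720.00 px of bars.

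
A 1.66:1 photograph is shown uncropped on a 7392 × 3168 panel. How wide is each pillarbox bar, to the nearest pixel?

1.66:1 (1.660) < 21×9 (2.333), so the photograph fills the height.
Content width = 3168 × 1.660 ≈ 5258.88 px.
7392 − 5258.88 = 2133.12 px of bars (1066.56 each).

1067 px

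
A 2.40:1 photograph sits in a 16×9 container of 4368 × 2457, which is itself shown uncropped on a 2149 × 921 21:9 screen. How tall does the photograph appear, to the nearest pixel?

Inside the 4368×2457 canvas the photograph is width-limited at 4368.00 × 1820.00.
The 16×9 canvas is height-limited in 2149×921, giving 1637.33 × 921.00; scale factor 0.3748.
Applying the same ×0.3748: 1820.00 → 682.22.

682 px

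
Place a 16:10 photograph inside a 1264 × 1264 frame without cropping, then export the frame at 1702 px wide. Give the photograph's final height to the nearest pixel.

1064 px

Fitted into 1264×1264, the photograph spans the width; its height is 1264 × 10/16 ≈ 790.00 px.
Scaling 1264 → 1702 is ×1.3465, so the height becomes 790.00 × 1.3465 ≈ 1063.75 px.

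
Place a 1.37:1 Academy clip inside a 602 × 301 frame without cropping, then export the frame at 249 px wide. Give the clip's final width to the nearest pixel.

171 px

At 602×301 the clip is height-limited, so width = 301 × 1.370 ≈ 412.37 px.
Resizing to 249 px wide multiplies everything by 0.4136: 412.37 → 170.56 px.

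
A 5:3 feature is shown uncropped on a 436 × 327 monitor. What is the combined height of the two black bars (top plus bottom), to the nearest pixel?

65 px

5:3 is wider than 4×3, so it spans the full width.
Content height = 436 × 3/5 ≈ 261.60 px.
327 − 261.60 = 65.40 px of bars.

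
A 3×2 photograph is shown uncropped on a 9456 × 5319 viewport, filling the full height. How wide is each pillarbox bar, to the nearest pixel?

Content width = 5319 × 3/2 ≈ 7978.50 px.
9456 − 7978.50 = 1477.50 px of bars (738.75 each).

739 px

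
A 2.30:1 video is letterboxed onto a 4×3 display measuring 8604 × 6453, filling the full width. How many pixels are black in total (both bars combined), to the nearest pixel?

That makes the image 3740.8696 px tall (8604 / 2.300).
Leftover height: 6453 − 3740.8696 = 2712.1304 px.
Across the 8604-px span: 2712.1304 × 8604 ≈ 23335170 px.

23335170 pixels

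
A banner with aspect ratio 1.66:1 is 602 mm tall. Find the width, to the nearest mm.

999 mm

Width = 602 × 1.660 = 999.32.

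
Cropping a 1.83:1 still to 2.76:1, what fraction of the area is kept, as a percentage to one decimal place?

The width stays; only height is cut (since 2.76:1 is wider than 1.83:1).
Area ratio = (1.830)/(2.760) = 66.30% retained.

66.3%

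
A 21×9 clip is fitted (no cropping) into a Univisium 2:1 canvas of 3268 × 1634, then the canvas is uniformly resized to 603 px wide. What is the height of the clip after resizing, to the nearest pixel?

Fitted into 3268×1634, the clip spans the width; its height is 3268 × 9/21 ≈ 1400.57 px.
The frame scales by 603/3268 = 0.1845; 1400.57 × 0.1845 ≈ 258.43 px.

258 px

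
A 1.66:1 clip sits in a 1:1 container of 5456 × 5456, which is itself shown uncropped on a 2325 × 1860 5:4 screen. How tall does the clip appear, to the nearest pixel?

1120 px

First fit — 1.66:1 into 5456×5456 spans the width: 5456.00 × 3286.75.
1:1 in 2325×1860: fills the height, so the intermediate becomes 1860.00 × 1860.00 — a scale of ×0.3409.
Applying the same ×0.3409: 3286.75 → 1120.48.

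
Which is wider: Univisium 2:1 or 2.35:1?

Univisium 2:1 = 2 and 2.35; 2.35 > 2.

2.35:1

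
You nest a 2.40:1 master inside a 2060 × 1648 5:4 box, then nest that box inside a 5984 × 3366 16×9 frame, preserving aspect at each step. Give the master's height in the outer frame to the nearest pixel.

Inside the 2060×1648 canvas the master is width-limited at 2060.00 × 858.33.
Second fit — the 5:4 canvas into 5984×3366 spans the height: 4207.50 × 3366.00 (×2.0425 from 2060×1648).
So the master's height is 858.33 × 2.0425 ≈ 1753.12.

1753 px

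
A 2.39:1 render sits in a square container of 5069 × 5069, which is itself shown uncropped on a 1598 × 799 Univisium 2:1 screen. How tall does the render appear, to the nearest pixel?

334 px

First fit — 2.39:1 into 5069×5069 spans the width: 5069.00 × 2120.92.
square in 1598×799: fills the height, so the intermediate becomes 799.00 × 799.00 — a scale of ×0.1576.
The render scales with it: height 2120.92 × 0.1576 ≈ 334.31.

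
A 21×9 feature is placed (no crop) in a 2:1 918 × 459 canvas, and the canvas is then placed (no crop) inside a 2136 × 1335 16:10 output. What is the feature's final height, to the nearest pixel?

21×9 in 918×459: fills the width, so the feature is 918.00 × 393.43.
The 2:1 canvas is width-limited in 2136×1335, giving 2136.00 × 1068.00; scale factor 2.3268.
So the feature's height is 393.43 × 2.3268 ≈ 915.43.

915 px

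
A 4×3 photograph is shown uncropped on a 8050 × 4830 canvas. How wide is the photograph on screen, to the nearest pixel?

6440 px

4×3 (1.333) < 5:3 (1.667), so the photograph fills the height.
The photograph is 4830 × 4/3 ≈ 6440.00 px wide.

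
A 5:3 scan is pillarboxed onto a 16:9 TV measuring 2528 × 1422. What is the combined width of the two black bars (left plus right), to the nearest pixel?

158 px

5:3 is narrower than 16:9, so it spans the full height.
The scan is 1422 × 5/3 ≈ 2370.00 px wide.
Black = 2528 − 2370.00 = 158.00 px.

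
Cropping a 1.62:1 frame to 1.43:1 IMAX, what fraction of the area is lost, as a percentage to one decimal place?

Going from 1.62:1 to 1.43:1 IMAX means cutting width while keeping height.
(1.430)/(1.620) ≈ 0.883 of the area survives, leaving 11.73% discarded.

11.7%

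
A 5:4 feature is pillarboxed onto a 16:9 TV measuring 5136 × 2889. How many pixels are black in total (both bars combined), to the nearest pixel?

5:4 (1.250) < 16:9 (1.778), so the feature fills the height.
The feature is 2889 × 5/4 ≈ 3611.2500 px wide.
Black = 5136 − 3611.2500 = 1524.7500 px.
Across the 2889-px span: 1524.7500 × 2889 ≈ 4405003 px.

4405003 pixels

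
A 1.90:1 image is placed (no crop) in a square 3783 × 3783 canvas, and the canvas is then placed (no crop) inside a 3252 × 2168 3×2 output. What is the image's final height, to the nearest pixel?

1141 px

1.90:1 in 3783×3783: fills the width, so the image is 3783.00 × 1991.05.
Second fit — the square canvas into 3252×2168 spans the height: 2168.00 × 2168.00 (×0.5731 from 3783×3783).
Applying the same ×0.5731: 1991.05 → 1141.05.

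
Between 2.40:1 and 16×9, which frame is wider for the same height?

2.40:1

2.4 and 16×9 = 1.778; 2.4 > 1.778.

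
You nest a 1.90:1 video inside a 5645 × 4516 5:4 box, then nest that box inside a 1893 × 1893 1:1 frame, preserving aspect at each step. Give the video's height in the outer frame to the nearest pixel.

996 px

Inside the 5645×4516 canvas the video is width-limited at 5645.00 × 2971.05.
Second fit — the 5:4 canvas into 1893×1893 spans the width: 1893.00 × 1514.40 (×0.3353 from 5645×4516).
Applying the same ×0.3353: 2971.05 → 996.32.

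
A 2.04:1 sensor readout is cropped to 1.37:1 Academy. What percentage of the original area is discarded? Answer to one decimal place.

1.37:1 Academy is narrower than 2.04:1, so the crop keeps the full height and trims the width.
Area ratio = (1.370)/(2.040) = 67.16%; the remaining 32.84% is cropped out.

32.8%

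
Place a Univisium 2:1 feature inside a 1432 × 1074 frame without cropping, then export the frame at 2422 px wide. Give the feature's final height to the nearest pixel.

1211 px

Fitted into 1432×1074, the feature spans the width; its height is 1432 × 1/2 ≈ 716.00 px.
The frame scales by 2422/1432 = 1.6913; 716.00 × 1.6913 ≈ 1211.00 px.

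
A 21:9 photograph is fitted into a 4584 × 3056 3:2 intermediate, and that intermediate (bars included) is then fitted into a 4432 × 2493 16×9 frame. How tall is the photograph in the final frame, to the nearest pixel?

Inside the 4584×3056 canvas the photograph is width-limited at 4584.00 × 1964.57.
3:2 in 4432×2493: fills the height, so the intermediate becomes 3739.50 × 2493.00 — a scale of ×0.8158.
Applying the same ×0.8158: 1964.57 → 1602.64.

1603 px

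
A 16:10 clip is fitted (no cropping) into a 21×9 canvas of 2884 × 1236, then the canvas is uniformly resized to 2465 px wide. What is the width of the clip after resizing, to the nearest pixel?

Fitted into 2884×1236, the clip spans the height; its width is 1236 × 16/10 ≈ 1977.60 px.
Scaling 2884 → 2465 is ×0.8547, so the width becomes 1977.60 × 0.8547 ≈ 1690.29 px.

1690 px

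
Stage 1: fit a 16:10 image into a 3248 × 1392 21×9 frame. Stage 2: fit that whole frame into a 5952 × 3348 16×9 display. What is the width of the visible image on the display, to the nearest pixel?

Inside the 3248×1392 canvas the image is height-limited at 2227.20 × 1392.00.
21×9 in 5952×3348: fills the width, so the intermediate becomes 5952.00 × 2550.86 — a scale of ×1.8325.
Applying the same ×1.8325: 2227.20 → 4081.37.

4081 px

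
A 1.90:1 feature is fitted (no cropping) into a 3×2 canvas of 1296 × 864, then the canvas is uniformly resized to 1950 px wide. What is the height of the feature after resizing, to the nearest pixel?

Fitted into 1296×864, the feature spans the width; its height is 1296 / 1.900 ≈ 682.11 px.
The frame scales by 1950/1296 = 1.5046; 682.11 × 1.5046 ≈ 1026.32 px.

1026 px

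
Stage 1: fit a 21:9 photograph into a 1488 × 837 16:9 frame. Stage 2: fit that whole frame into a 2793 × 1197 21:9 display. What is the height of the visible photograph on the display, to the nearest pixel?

First fit — 21:9 into 1488×837 spans the width: 1488.00 × 637.71.
16:9 in 2793×1197: fills the height, so the intermediate becomes 2128.00 × 1197.00 — a scale of ×1.4301.
The photograph scales with it: height 637.71 × 1.4301 ≈ 912.00.

912 px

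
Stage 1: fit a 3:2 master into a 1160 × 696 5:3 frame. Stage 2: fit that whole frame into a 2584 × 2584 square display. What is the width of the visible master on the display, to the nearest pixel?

2326 px

3:2 in 1160×696: fills the height, so the master is 1044.00 × 696.00.
Second fit — the 5:3 canvas into 2584×2584 spans the width: 2584.00 × 1550.40 (×2.2276 from 1160×696).
The master scales with it: width 1044.00 × 2.2276 ≈ 2325.60.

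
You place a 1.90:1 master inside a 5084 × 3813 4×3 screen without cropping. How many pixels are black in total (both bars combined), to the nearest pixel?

5781578 pixels

1.90:1 (1.900) > 4×3 (1.333), so the master fills the width.
Content height = 5084 / 1.900 ≈ 2675.7895 px.
Leftover height: 3813 − 2675.7895 = 1137.2105 px.
That's 1137.2105 × 5084 ≈ 5781578 black pixels.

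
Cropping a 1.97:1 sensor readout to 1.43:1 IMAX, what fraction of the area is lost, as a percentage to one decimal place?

27.4%

The height stays; only width is cut (since 1.43:1 IMAX is narrower than 1.97:1).
Area ratio = (1.430)/(1.970) = 72.59%; the remaining 27.41% is cropped out.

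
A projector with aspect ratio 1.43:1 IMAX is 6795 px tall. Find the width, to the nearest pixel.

Width = 6795 × 1.430 = 9716.85.

9717 px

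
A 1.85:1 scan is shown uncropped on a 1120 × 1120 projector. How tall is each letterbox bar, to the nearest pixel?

257 px

1.85:1 is wider than square, so it spans the full width.
The scan is 1120 / 1.850 ≈ 605.41 px tall.
Black = 1120 − 605.41 = 514.59 px, or 257.30 per bar.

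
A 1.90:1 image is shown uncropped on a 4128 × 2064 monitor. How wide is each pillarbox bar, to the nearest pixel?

103 px

Since 1.900 < 2.000, the image is height-limited.
The image is 2064 × 1.900 ≈ 3921.60 px wide.
Leftover width: 4128 − 3921.60 = 206.40 px → 103.20 each side.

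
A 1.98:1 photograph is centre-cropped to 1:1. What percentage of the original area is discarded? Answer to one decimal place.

The height stays; only width is cut (since 1:1 is narrower than 1.98:1).
Area ratio = (1.000)/(1.980) = 50.51%; the remaining 49.49% is cropped out.

49.5%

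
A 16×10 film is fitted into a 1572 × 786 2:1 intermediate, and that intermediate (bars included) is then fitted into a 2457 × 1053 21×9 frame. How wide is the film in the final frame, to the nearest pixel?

16×10 in 1572×786: fills the height, so the film is 1257.60 × 786.00.
Second fit — the 2:1 canvas into 2457×1053 spans the height: 2106.00 × 1053.00 (×1.3397 from 1572×786).
The film scales with it: width 1257.60 × 1.3397 ≈ 1684.80.

1685 px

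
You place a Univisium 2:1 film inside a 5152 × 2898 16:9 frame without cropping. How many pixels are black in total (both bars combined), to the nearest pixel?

1658944 pixels

Univisium 2:1 (2.000) > 16:9 (1.778), so the film fills the width.
Content height = 5152 × 1/2 ≈ 2576.0000 px.
2898 − 2576.0000 = 322.0000 px of bars.
Across the 5152-px span: 322.0000 × 5152 ≈ 1658944 px.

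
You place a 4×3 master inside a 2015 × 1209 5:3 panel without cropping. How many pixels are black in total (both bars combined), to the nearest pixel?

487227 pixels

4×3 (1.333) < 5:3 (1.667), so the master fills the height.
That makes the image 1612.0000 px wide (1209 × 4/3).
2015 − 1612.0000 = 403.0000 px of bars.
Bar area = 403.0000 × 1209 ≈ 487227 px.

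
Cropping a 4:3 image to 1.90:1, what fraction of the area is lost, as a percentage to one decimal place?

29.8%

Going from 4:3 to 1.90:1 means cutting height while keeping width.
(1.333)/(1.900) ≈ 0.702 of the area survives, leaving 29.82% discarded.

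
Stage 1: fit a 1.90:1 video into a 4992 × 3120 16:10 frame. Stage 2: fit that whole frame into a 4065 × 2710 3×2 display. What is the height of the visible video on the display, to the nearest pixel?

2139 px

1.90:1 in 4992×3120: fills the width, so the video is 4992.00 × 2627.37.
Second fit — the 16:10 canvas into 4065×2710 spans the width: 4065.00 × 2540.62 (×0.8143 from 4992×3120).
The video scales with it: height 2627.37 × 0.8143 ≈ 2139.47.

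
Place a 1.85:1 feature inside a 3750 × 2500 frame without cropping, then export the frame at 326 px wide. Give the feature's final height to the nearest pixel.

In the 3750×2500 frame the feature fills the width: height = 3750 / 1.850 ≈ 2027.03 px.
The frame scales by 326/3750 = 0.0869; 2027.03 × 0.0869 ≈ 176.22 px.

176 px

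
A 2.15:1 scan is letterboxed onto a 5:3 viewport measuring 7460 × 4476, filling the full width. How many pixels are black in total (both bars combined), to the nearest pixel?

7506495 pixels

The scan is 7460 / 2.150 ≈ 3469.7674 px tall.
Black = 4476 − 3469.7674 = 1006.2326 px.
That's 1006.2326 × 7460 ≈ 7506495 black pixels.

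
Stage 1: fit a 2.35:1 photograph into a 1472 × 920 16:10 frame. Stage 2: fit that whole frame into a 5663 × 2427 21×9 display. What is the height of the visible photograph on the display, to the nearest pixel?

1652 px

First fit — 2.35:1 into 1472×920 spans the width: 1472.00 × 626.38.
Second fit — the 16:10 canvas into 5663×2427 spans the height: 3883.20 × 2427.00 (×2.6380 from 1472×920).
Applying the same ×2.6380: 626.38 → 1652.43.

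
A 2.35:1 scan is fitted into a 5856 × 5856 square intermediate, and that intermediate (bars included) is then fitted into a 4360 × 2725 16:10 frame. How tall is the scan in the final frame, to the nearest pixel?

1160 px

First fit — 2.35:1 into 5856×5856 spans the width: 5856.00 × 2491.91.
Second fit — the square canvas into 4360×2725 spans the height: 2725.00 × 2725.00 (×0.4653 from 5856×5856).
The scan scales with it: height 2491.91 × 0.4653 ≈ 1159.57.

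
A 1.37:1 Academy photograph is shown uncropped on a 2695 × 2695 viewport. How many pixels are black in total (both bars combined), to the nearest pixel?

1.37:1 Academy (1.370) > 1:1 (1.000), so the photograph fills the width.
Content height = 2695 / 1.370 ≈ 1967.1533 px.
Leftover height: 2695 − 1967.1533 = 727.8467 px.
That's 727.8467 × 2695 ≈ 1961547 black pixels.

1961547 pixels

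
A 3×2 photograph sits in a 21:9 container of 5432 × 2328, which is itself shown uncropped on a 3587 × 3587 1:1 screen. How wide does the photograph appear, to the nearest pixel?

2306 px

3×2 in 5432×2328: fills the height, so the photograph is 3492.00 × 2328.00.
The 21:9 canvas is width-limited in 3587×3587, giving 3587.00 × 1537.29; scale factor 0.6603.
So the photograph's width is 3492.00 × 0.6603 ≈ 2305.93.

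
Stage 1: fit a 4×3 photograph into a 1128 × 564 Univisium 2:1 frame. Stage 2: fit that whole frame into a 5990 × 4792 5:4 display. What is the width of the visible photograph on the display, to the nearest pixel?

3993 px

4×3 in 1128×564: fills the height, so the photograph is 752.00 × 564.00.
Second fit — the Univisium 2:1 canvas into 5990×4792 spans the width: 5990.00 × 2995.00 (×5.3103 from 1128×564).
The photograph scales with it: width 752.00 × 5.3103 ≈ 3993.33.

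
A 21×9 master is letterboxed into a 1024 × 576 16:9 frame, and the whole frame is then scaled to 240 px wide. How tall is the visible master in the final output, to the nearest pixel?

In the 1024×576 frame the master fills the width: height = 1024 × 9/21 ≈ 438.86 px.
Scaling 1024 → 240 is ×0.2344, so the height becomes 438.86 × 0.2344 ≈ 102.86 px.

103 px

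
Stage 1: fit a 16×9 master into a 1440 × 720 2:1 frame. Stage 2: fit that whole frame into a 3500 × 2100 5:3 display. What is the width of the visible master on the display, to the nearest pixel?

First fit — 16×9 into 1440×720 spans the height: 1280.00 × 720.00.
Second fit — the 2:1 canvas into 3500×2100 spans the width: 3500.00 × 1750.00 (×2.4306 from 1440×720).
Applying the same ×2.4306: 1280.00 → 3111.11.

3111 px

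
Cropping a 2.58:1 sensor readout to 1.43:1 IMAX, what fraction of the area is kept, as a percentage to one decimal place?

55.4%

The height stays; only width is cut (since 1.43:1 IMAX is narrower than 2.58:1).
Area ratio = (1.430)/(2.580) = 55.43% retained.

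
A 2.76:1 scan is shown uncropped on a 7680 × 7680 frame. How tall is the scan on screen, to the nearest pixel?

2783 px

2.76:1 is wider than 1:1, so it spans the full width.
That makes the image 2782.61 px tall (7680 / 2.760).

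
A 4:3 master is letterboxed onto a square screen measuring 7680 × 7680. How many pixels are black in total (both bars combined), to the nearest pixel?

Since 1.333 > 1.000, the master is width-limited.
Content height = 7680 × 3/4 ≈ 5760.0000 px.
Black = 7680 − 5760.0000 = 1920.0000 px.
That's 1920.0000 × 7680 ≈ 14745600 black pixels.

14745600 pixels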